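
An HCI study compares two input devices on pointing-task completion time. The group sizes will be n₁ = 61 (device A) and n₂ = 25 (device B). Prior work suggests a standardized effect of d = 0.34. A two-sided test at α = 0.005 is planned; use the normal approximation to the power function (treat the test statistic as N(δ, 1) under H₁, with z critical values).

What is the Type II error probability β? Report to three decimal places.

Noncentrality parameter: δ = d / √(1/n₁ + 1/n₂) = 0.34 / √(1/61 + 1/25) = 1.4317
Critical value for a two-sided test at α = 0.005: z_{α/2} = 2.807.
Power = Φ(δ − 2.807) + Φ(−δ − 2.807) = Φ(-1.375) + Φ(-4.239) = 0.0845 + 0.0000 = 0.0845.
Type II error: β = 1 − power = 1 − 0.0845 = 0.9155.

β ≈ 0.915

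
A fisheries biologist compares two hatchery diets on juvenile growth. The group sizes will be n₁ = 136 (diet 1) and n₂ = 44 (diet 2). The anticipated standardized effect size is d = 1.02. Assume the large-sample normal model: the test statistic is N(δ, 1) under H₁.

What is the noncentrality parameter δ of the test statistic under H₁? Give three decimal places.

δ = d / √(1/n₁ + 1/n₂) = 1.02 / √(1/136 + 1/44) = 5.8811

δ ≈ 5.881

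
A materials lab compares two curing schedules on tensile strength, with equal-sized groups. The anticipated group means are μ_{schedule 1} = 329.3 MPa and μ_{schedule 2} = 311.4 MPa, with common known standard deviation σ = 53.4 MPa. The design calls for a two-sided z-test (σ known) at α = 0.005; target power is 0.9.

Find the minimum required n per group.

n = 298 per group

Standardized effect: d = |μ_{schedule 1} − μ_{schedule 2}| / σ = |329.3 − 311.4| / 53.4 = 0.3352
Set Φ(δ − 2.807) = 0.9; then δ − 2.807 = Φ⁻¹(0.9) = 1.282, giving δ = 4.089.
(Ignoring the negligible lower-tail rejection probability gives the usual closed-form inversion.)
δ = d·√(n/2) ⇒ n = 2(δ/d)² = 2 × (4.089 / 0.3352)² = 297.54.
Rounding up, n = 298 per group.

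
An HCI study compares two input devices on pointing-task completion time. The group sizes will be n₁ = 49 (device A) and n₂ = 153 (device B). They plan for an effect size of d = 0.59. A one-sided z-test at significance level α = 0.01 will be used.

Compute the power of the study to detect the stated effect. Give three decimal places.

Power ≈ 0.898

Noncentrality parameter: δ = d / √(1/n₁ + 1/n₂) = 0.59 / √(1/49 + 1/153) = 3.5943
One-sided α = 0.01 → critical value z_{0.01} = 2.326.
Power = P(Z > 2.326 − δ) = Φ(1.268) = 0.8976.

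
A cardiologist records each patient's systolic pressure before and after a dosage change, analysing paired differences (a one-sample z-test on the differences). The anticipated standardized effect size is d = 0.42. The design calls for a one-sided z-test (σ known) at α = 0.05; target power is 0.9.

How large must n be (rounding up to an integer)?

Set Φ(δ − 1.645) = 0.9; then δ − 1.645 = Φ⁻¹(0.9) = 1.282, giving δ = 2.926.
δ = d·√n ⇒ n = (δ/d)² = (2.926 / 0.42)² = 48.55.
Round up to the next whole unit.

n = 49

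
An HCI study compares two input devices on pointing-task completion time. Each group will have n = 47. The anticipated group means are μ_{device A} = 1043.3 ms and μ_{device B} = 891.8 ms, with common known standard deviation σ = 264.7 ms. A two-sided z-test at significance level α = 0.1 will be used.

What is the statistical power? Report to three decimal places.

Standardized effect: d = |μ_{device A} − μ_{device B}| / σ = |1043.3 − 891.8| / 264.7 = 0.5723
Noncentrality parameter: δ = d·√(n/2) = 0.5723 × √(47/2) = 2.7746
Critical value for a two-sided test at α = 0.1: z_{α/2} = 1.645.
Power = Φ(δ − 1.645) + Φ(−δ − 1.645) = Φ(1.130) + Φ(-4.419) = 0.8707 + 0.0000 = 0.8707.

Power ≈ 0.871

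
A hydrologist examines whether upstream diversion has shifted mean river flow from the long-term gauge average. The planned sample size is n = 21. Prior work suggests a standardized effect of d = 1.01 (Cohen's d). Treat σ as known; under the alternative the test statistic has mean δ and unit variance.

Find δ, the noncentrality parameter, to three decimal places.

The noncentrality parameter scales effect size by the design's sample-size factor: δ = d·√n = 1.01 × √21 = 4.6284

δ ≈ 4.628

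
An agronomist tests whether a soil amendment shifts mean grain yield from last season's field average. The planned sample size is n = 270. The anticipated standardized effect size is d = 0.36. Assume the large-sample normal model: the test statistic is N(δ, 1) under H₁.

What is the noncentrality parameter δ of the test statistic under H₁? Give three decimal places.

δ ≈ 5.915

δ = d·√n = 0.36 × √270 = 5.9154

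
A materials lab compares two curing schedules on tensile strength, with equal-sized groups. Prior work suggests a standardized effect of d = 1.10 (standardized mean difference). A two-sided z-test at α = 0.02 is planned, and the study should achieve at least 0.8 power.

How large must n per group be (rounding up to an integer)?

For power 0.8 need Φ(δ − z_{0.01}) = 0.8, so δ = z_{0.01} + z_{0.20} = 2.326 + 0.842 = 3.168.
(The Φ(−δ − z_{α/2}) term is vanishingly small for δ > 0 and is dropped in the standard sample-size formula.)
δ = d·√(n/2) ⇒ n = 2(δ/d)² = 2 × (3.168 / 1.10)² = 16.59.
Round up to the next whole unit.

n = 17 per group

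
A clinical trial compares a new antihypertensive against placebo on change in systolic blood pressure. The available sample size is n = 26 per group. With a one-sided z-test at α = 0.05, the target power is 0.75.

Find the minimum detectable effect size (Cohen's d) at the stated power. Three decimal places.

d ≈ 0.643

Need Φ(δ − 1.645) = 0.75, so δ = 1.645 + 0.674 = 2.319.
δ = d·√(n/2) ⇒ d = δ/√(n/2) = 2.319/√(26/2) = 0.6433.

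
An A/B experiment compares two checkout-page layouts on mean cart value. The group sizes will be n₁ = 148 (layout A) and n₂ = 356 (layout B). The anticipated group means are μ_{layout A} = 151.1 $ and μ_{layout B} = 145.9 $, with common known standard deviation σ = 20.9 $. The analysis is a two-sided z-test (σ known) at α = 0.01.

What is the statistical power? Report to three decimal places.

Power ≈ 0.487

Standardized effect: d = |μ_{layout A} − μ_{layout B}| / σ = |151.1 − 145.9| / 20.9 = 0.2488
Noncentrality parameter: δ = d / √(1/n₁ + 1/n₂) = 0.2488 / √(1/148 + 1/356) = 2.5439
Two-sided α = 0.01 → critical value z_{0.005} = 2.576.
Power = Φ(δ − 2.576) + Φ(−δ − 2.576) = Φ(-0.032) + Φ(-5.120) = 0.4873 + 0.0000 = 0.4873.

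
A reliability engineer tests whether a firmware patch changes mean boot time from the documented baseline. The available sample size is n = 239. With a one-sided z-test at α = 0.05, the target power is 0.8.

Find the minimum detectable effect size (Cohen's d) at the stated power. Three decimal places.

Required noncentrality: δ = z_{0.05} + z_{0.20} = 1.645 + 0.842 = 2.486.
δ = d·√n ⇒ d = δ/√n = 2.486/√239 = 0.1608.

d ≈ 0.161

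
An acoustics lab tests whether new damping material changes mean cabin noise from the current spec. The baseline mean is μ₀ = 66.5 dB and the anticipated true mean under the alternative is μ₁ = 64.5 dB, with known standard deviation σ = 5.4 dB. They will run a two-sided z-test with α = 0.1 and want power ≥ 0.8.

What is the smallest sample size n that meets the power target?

n = 46

Standardized effect: d = |μ₁ − μ₀| / σ = |64.5 − 66.5| / 5.4 = 0.3704
Set Φ(δ − 1.645) = 0.8; then δ − 1.645 = Φ⁻¹(0.8) = 0.842, giving δ = 2.486.
(The Φ(−δ − z_{α/2}) term is vanishingly small for δ > 0 and is dropped in the standard sample-size formula.)
δ = d·√n ⇒ n = (δ/d)² = (2.486 / 0.3704)² = 45.07.
Rounding up, n = 46.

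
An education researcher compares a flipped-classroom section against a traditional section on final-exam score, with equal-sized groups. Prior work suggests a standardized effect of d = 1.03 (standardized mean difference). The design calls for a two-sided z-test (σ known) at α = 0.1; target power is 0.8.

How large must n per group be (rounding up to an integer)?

Set Φ(δ − 1.645) = 0.8; then δ − 1.645 = Φ⁻¹(0.8) = 0.842, giving δ = 2.486.
(For δ > 0 the lower-tail rejection region contributes negligibly to power, so the one-term inversion is standard.)
δ = d·√(n/2) ⇒ n = 2(δ/d)² = 2 × (2.486 / 1.03)² = 11.66.
Round up to the next whole unit.

n = 12 per group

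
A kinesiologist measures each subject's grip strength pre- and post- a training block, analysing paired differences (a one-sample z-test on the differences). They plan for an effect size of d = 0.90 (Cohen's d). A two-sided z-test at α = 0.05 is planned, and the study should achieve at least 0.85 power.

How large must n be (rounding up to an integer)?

Set Φ(δ − 1.960) = 0.85; then δ − 1.960 = Φ⁻¹(0.85) = 1.036, giving δ = 2.996.
(For δ > 0 the lower-tail rejection region contributes negligibly to power, so the one-term inversion is standard.)
δ = d·√n ⇒ n = (δ/d)² = (2.996 / 0.90)² = 11.08.
Round up to the next whole unit.

n = 12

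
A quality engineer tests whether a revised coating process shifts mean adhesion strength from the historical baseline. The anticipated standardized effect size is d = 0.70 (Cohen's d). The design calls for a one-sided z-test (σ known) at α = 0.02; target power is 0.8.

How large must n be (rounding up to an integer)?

n = 18

For power 0.8 need Φ(δ − z_{0.02}) = 0.8, so δ = z_{0.02} + z_{0.20} = 2.054 + 0.842 = 2.895.
δ = d·√n ⇒ n = (δ/d)² = (2.895 / 0.70)² = 17.11.
Round up to the next whole unit.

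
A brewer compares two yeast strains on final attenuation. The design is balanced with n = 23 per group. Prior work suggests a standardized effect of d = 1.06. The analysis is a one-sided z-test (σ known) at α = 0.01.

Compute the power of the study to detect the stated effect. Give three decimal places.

Power ≈ 0.898

Noncentrality parameter: δ = d·√(n/2) = 1.06 × √(23/2) = 3.5946
One-sided α = 0.01 → critical value z_{0.01} = 2.326.
Power = Φ(δ − 2.326) = Φ(1.268) = 0.8977.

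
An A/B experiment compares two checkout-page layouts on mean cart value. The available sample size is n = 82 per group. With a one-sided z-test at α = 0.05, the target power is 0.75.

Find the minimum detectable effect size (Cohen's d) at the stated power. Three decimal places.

d ≈ 0.362

Need Φ(δ − 1.645) = 0.75, so δ = 1.645 + 0.674 = 2.319.
δ = d·√(n/2) ⇒ d = δ/√(n/2) = 2.319/√(82/2) = 0.3622.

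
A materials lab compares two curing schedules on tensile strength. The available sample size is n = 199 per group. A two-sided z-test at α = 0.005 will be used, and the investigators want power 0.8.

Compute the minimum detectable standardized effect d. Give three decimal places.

d ≈ 0.366

Required noncentrality: δ = z_{0.0025} + z_{0.20} = 2.807 + 0.842 = 3.649.
(Lower-tail contribution to power is negligible for δ > 0.)
δ = d·√(n/2) ⇒ d = δ/√(n/2) = 3.649/√(199/2) = 0.3658.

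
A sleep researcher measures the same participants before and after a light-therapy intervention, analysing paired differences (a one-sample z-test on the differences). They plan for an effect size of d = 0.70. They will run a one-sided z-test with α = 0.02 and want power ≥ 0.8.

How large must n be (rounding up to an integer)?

n = 18

Set Φ(δ − 2.054) = 0.8; then δ − 2.054 = Φ⁻¹(0.8) = 0.842, giving δ = 2.895.
δ = d·√n ⇒ n = (δ/d)² = (2.895 / 0.70)² = 17.11.
Round up to the next whole unit.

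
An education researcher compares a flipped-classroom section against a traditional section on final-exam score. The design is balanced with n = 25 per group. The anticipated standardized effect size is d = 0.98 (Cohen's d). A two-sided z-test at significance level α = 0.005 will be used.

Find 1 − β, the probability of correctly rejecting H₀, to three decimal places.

Power ≈ 0.745

Noncentrality parameter: δ = d·√(n/2) = 0.98 × √(25/2) = 3.4648
Two-sided α = 0.005 → critical value z_{0.0025} = 2.807.
Power = Φ(δ − 2.807) + Φ(−δ − 2.807) = Φ(0.658) + Φ(-6.272) = 0.7447 + 0.0000 = 0.7447.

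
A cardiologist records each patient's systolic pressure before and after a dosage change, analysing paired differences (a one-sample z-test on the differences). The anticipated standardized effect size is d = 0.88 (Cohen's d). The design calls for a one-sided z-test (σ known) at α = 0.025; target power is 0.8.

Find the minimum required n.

n = 11

Set Φ(δ − 1.960) = 0.8; then δ − 1.960 = Φ⁻¹(0.8) = 0.842, giving δ = 2.802.
δ = d·√n ⇒ n = (δ/d)² = (2.802 / 0.88)² = 10.14.
Rounding up, n = 11.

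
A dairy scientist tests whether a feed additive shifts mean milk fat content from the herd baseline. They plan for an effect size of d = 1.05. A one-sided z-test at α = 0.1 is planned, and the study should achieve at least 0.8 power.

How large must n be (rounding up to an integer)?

For power 0.8 need Φ(δ − z_{0.1}) = 0.8, so δ = z_{0.1} + z_{0.20} = 1.282 + 0.842 = 2.123.
δ = d·√n ⇒ n = (δ/d)² = (2.123 / 1.05)² = 4.09.
Rounding up, n = 5.

n = 5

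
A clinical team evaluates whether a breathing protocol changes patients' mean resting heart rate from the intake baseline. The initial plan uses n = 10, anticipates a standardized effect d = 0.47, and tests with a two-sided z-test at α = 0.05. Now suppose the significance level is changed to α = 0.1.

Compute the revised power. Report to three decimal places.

Power ≈ 0.438

δ = d·√n = 0.47 × √10 = 1.4863 (unchanged). New critical value: z_{0.05} = 1.645.
Revised power = Φ(δ − 1.645) + Φ(−δ − 1.645) = Φ(-0.159) + Φ(-3.131) = 0.4370 + 0.0009 = 0.4379.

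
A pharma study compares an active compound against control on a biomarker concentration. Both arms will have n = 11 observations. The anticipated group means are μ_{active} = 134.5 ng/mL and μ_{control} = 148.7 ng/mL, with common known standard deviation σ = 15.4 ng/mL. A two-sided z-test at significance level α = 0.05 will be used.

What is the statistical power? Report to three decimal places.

Standardized effect: d = |μ_{active} − μ_{control}| / σ = |134.5 − 148.7| / 15.4 = 0.9221
Noncentrality parameter: λ = d·√(n/2) = 0.9221 × √(11/2) = 2.1625
Critical value for a two-sided test at α = 0.05: z_{α/2} = 1.960.
Power = Φ(λ − 1.960) + Φ(−λ − 1.960) = Φ(0.203) + Φ(-4.122) = 0.5802 + 0.0000 = 0.5803.

Power ≈ 0.580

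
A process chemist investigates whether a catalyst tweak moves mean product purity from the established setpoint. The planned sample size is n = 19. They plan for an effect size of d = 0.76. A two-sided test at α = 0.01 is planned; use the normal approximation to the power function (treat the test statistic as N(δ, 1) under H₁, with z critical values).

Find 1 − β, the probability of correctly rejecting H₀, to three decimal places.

Noncentrality parameter: δ = d·√n = 0.76 × √19 = 3.3128
Critical value for a two-sided test at α = 0.01: z_{α/2} = 2.576.
Power = Φ(δ − 2.576) + Φ(−δ − 2.576) = Φ(0.737) + Φ(-5.889) = 0.7694 + 0.0000 = 0.7694.

Power ≈ 0.769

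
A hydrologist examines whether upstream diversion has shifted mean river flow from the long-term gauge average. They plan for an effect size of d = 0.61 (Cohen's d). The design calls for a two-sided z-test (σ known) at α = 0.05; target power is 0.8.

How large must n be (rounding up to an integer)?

For power 0.8 need Φ(δ − z_{0.025}) = 0.8, so δ = z_{0.025} + z_{0.20} = 1.960 + 0.842 = 2.802.
(Ignoring the negligible lower-tail rejection probability gives the usual closed-form inversion.)
δ = d·√n ⇒ n = (δ/d)² = (2.802 / 0.61)² = 21.09.
Rounding up, n = 22.

n = 22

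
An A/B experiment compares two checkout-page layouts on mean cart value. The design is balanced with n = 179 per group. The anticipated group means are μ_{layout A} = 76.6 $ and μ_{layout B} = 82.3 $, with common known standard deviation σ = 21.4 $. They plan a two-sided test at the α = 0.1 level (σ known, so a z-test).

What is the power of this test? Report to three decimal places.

Standardized effect: d = |μ_{layout A} − μ_{layout B}| / σ = |76.6 − 82.3| / 21.4 = 0.2664
Noncentrality parameter: δ = d·√(n/2) = 0.2664 × √(179/2) = 2.5198
Critical value for a two-sided test at α = 0.1: z_{α/2} = 1.645.
Power = Φ(δ − 1.645) + Φ(−δ − 1.645) = Φ(0.875) + Φ(-4.165) = 0.8092 + 0.0000 = 0.8092.

Power ≈ 0.809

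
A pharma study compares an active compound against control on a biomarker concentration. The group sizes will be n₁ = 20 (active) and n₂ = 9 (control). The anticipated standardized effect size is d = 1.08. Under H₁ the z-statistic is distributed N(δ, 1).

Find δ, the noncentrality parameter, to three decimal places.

δ ≈ 2.691

δ = d / √(1/n₁ + 1/n₂) = 1.08 / √(1/20 + 1/9) = 2.6907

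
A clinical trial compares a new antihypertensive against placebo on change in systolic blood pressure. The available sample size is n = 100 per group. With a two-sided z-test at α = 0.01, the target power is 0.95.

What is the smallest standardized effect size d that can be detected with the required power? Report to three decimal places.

Need Φ(δ − 2.576) = 0.95, so δ = 2.576 + 1.645 = 4.221.
(The second rejection-region term Φ(−δ − z_{α/2}) is negligible and dropped.)
δ = d·√(n/2) ⇒ d = δ/√(n/2) = 4.221/√(100/2) = 0.5969.

d ≈ 0.597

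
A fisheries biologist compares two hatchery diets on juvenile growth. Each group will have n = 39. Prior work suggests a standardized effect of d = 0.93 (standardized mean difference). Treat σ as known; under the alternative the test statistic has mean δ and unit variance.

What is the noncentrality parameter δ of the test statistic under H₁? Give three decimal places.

δ ≈ 4.107

The noncentrality parameter scales effect size by the design's sample-size factor: δ = d·√(n/2) = 0.93 × √(39/2) = 4.1068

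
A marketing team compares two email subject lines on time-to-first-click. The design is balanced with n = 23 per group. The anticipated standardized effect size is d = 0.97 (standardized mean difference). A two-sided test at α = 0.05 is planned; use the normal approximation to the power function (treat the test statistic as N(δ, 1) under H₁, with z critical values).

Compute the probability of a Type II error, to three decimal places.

β ≈ 0.092

Noncentrality parameter: δ = d·√(n/2) = 0.97 × √(23/2) = 3.2894
Critical value for a two-sided test at α = 0.05: z_{α/2} = 1.960.
Power = Φ(δ − 1.960) + Φ(−δ − 1.960) = Φ(1.329) + Φ(-5.249) = 0.9082 + 0.0000 = 0.9082.
Type II error: β = 1 − power = 1 − 0.9082 = 0.0918.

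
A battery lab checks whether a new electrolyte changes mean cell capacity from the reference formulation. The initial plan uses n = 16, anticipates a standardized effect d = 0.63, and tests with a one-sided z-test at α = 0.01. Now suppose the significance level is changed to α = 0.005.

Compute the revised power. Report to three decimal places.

Power ≈ 0.478

δ = d·√n = 0.63 × √16 = 2.5200 (unchanged). New critical value: z_{0.005} = 2.576.
Revised power = Φ(δ − 2.576) = Φ(-0.056) = 0.4777.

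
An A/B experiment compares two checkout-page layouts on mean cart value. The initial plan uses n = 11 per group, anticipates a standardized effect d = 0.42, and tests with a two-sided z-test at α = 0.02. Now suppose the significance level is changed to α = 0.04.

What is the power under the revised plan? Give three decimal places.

Power ≈ 0.144

δ = d·√(n/2) = 0.42 × √(11/2) = 0.9850 (unchanged). New critical value: z_{0.02} = 2.054.
Revised power = Φ(δ − 2.054) + Φ(−δ − 2.054) = Φ(-1.069) + Φ(-3.039) = 0.1426 + 0.0012 = 0.1438.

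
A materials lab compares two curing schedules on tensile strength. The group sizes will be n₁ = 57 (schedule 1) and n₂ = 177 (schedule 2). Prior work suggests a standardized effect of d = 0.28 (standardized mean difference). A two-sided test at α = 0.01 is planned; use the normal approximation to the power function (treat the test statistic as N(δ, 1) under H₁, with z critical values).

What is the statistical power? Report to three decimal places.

Power ≈ 0.230

Noncentrality parameter: δ = d / √(1/n₁ + 1/n₂) = 0.28 / √(1/57 + 1/177) = 1.8385
Two-sided α = 0.01 → critical value z_{0.005} = 2.576.
Power = Φ(δ − 2.576) + Φ(−δ − 2.576) = Φ(-0.737) + Φ(-4.414) = 0.2305 + 0.0000 = 0.2305.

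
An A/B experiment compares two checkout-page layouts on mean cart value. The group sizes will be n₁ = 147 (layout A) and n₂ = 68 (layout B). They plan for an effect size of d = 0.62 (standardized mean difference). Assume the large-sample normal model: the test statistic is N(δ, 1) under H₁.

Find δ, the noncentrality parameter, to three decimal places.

δ ≈ 4.228

The noncentrality parameter scales effect size by the design's sample-size factor: δ = d / √(1/n₁ + 1/n₂) = 0.62 / √(1/147 + 1/68) = 4.2275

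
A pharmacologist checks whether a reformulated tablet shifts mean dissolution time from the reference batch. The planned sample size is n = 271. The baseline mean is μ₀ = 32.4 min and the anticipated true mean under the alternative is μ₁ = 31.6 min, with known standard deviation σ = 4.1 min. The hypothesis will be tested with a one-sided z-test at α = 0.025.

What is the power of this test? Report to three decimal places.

Power ≈ 0.895

Standardized effect: d = |μ₁ − μ₀| / σ = |31.6 − 32.4| / 4.1 = 0.1951
Noncentrality parameter: δ = d·√n = 0.1951 × √271 = 3.2121
One-sided α = 0.025 → critical value z_{0.025} = 1.960.
Power = Φ(δ − 1.960) = Φ(1.252) = 0.8947.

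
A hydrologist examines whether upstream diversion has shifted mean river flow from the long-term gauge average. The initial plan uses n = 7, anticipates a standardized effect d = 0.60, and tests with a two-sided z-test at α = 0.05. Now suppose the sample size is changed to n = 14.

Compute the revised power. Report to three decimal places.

With n = 14: δ = d·√n = 0.60 × √14 = 2.2450. Critical value z_{0.025} = 1.960.
Revised power = Φ(δ − 1.960) + Φ(−δ − 1.960) = Φ(0.285) + Φ(-4.205) = 0.6122 + 0.0000 = 0.6122.

Power ≈ 0.612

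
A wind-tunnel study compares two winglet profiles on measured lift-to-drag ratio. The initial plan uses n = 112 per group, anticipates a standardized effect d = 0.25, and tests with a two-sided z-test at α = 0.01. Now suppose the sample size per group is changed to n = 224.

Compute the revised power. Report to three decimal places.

Power ≈ 0.528

With n = 224 per group: δ = d·√(n/2) = 0.25 × √(224/2) = 2.6458. Critical value z_{0.005} = 2.576.
Revised power = Φ(δ − 2.576) + Φ(−δ − 2.576) = Φ(0.070) + Φ(-5.222) = 0.5279 + 0.0000 = 0.5279.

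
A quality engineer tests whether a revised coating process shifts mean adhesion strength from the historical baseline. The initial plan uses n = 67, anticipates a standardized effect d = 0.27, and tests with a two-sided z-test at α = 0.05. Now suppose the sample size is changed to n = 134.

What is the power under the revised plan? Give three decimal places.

Power ≈ 0.878

With n = 134: δ = d·√n = 0.27 × √134 = 3.1255. Critical value z_{0.025} = 1.960.
Revised power = Φ(δ − 1.960) + Φ(−δ − 1.960) = Φ(1.166) + Φ(-5.085) = 0.8781 + 0.0000 = 0.8781.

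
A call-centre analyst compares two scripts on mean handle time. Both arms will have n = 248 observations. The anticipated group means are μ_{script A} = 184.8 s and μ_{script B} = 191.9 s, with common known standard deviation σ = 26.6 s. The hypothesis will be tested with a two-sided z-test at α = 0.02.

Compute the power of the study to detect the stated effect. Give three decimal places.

Power ≈ 0.741

Standardized effect: d = |μ_{script A} − μ_{script B}| / σ = |184.8 − 191.9| / 26.6 = 0.2669
Noncentrality parameter: δ = d·√(n/2) = 0.2669 × √(248/2) = 2.9723
Two-sided α = 0.02 → critical value z_{0.01} = 2.326.
Power = Φ(δ − 2.326) + Φ(−δ − 2.326) = Φ(0.646) + Φ(-5.299) = 0.7408 + 0.0000 = 0.7408.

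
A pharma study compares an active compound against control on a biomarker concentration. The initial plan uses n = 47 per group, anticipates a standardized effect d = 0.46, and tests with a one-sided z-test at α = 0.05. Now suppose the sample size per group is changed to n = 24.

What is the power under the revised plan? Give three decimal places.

Power ≈ 0.480

With n = 24 per group: δ = d·√(n/2) = 0.46 × √(24/2) = 1.5935. Critical value z_{0.05} = 1.645.
Revised power = P(Z > 1.645 − δ) = Φ(-0.051) = 0.4795.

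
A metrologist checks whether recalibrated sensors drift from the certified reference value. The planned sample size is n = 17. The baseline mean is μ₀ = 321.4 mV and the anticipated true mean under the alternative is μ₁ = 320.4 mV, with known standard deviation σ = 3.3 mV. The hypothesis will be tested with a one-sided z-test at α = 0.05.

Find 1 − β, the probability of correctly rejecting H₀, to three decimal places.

Power ≈ 0.346

Standardized effect: d = |μ₁ − μ₀| / σ = |320.4 − 321.4| / 3.3 = 0.3030
Noncentrality parameter: δ = d·√n = 0.3030 × √17 = 1.2494
Critical value for a one-sided test at α = 0.05: z_α = 1.645.
Power = P(Z > 1.645 − δ) = Φ(-0.395) = 0.3463.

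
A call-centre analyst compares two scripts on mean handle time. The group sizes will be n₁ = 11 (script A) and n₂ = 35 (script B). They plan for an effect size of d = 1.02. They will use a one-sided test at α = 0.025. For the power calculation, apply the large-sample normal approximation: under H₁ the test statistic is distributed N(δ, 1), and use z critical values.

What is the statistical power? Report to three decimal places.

Power ≈ 0.839

Noncentrality parameter: δ = d / √(1/n₁ + 1/n₂) = 1.02 / √(1/11 + 1/35) = 2.9509
One-sided α = 0.025 → critical value z_{0.025} = 1.960.
Power = P(Z > 1.960 − δ) = Φ(0.991) = 0.8391.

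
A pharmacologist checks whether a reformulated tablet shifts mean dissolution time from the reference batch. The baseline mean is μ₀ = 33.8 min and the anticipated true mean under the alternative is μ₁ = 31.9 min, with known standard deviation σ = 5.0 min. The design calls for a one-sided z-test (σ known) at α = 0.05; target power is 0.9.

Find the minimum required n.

n = 60

Standardized effect: d = |μ₁ − μ₀| / σ = |31.9 − 33.8| / 5.0 = 0.3800
For power 0.9 need Φ(δ − z_{0.05}) = 0.9, so δ = z_{0.05} + z_{0.10} = 1.645 + 1.282 = 2.926.
δ = d·√n ⇒ n = (δ/d)² = (2.926 / 0.3800)² = 59.31.
Round up to the next whole unit.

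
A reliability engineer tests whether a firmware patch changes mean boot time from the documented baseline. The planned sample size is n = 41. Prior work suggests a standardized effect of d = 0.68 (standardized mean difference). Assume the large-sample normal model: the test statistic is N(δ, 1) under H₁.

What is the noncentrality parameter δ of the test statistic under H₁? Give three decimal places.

The noncentrality parameter scales effect size by the design's sample-size factor: δ = d·√n = 0.68 × √41 = 4.3541

δ ≈ 4.354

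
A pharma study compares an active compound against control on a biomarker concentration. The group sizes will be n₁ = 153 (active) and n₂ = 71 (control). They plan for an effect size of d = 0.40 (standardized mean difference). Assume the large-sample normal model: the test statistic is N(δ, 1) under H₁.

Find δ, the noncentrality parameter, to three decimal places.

δ ≈ 2.786

The noncentrality parameter scales effect size by the design's sample-size factor: δ = d / √(1/n₁ + 1/n₂) = 0.40 / √(1/153 + 1/71) = 2.7855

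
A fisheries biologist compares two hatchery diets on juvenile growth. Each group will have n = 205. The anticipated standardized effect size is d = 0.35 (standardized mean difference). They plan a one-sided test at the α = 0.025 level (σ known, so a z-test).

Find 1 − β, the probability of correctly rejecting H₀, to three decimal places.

Power ≈ 0.943

Noncentrality parameter: δ = d·√(n/2) = 0.35 × √(205/2) = 3.5435
One-sided α = 0.025 → critical value z_{0.025} = 1.960.
Power = P(Z > 1.960 − δ) = Φ(1.584) = 0.9433.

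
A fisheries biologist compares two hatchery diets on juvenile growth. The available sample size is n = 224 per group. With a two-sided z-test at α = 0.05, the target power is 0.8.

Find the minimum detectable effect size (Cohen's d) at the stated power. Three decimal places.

d ≈ 0.265

Need Φ(δ − 1.960) = 0.8, so δ = 1.960 + 0.842 = 2.802.
(Lower-tail contribution to power is negligible for δ > 0.)
δ = d·√(n/2) ⇒ d = δ/√(n/2) = 2.802/√(224/2) = 0.2647.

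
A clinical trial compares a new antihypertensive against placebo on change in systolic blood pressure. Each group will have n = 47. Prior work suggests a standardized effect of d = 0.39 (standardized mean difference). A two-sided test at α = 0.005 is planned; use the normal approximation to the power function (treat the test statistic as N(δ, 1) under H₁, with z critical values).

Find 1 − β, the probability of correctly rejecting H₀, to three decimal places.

Power ≈ 0.180

Noncentrality parameter: δ = d·√(n/2) = 0.39 × √(47/2) = 1.8906
Two-sided α = 0.005 → critical value z_{0.0025} = 2.807.
Power = Φ(δ − 2.807) + Φ(−δ − 2.807) = Φ(-0.916) + Φ(-4.698) = 0.1797 + 0.0000 = 0.1797.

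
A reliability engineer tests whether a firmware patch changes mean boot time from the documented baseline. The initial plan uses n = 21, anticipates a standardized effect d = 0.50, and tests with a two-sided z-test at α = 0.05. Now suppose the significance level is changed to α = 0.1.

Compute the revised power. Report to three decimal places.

Power ≈ 0.741

δ = d·√n = 0.50 × √21 = 2.2913 (unchanged). New critical value: z_{0.05} = 1.645.
Revised power = Φ(δ − 1.645) + Φ(−δ − 1.645) = Φ(0.646) + Φ(-3.936) = 0.7410 + 0.0000 = 0.7410.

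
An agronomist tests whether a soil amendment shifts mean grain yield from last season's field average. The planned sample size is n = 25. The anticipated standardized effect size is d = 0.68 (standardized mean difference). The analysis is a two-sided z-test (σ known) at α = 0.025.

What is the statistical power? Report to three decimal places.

Noncentrality parameter: δ = d·√n = 0.68 × √25 = 3.4000
Critical value for a two-sided test at α = 0.025: z_{α/2} = 2.241.
Power = Φ(δ − 2.241) + Φ(−δ − 2.241) = Φ(1.159) + Φ(-5.641) = 0.8767 + 0.0000 = 0.8767.

Power ≈ 0.877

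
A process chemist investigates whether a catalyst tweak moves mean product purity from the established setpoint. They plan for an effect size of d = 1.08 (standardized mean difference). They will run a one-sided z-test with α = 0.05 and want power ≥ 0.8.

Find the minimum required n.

Set Φ(δ − 1.645) = 0.8; then δ − 1.645 = Φ⁻¹(0.8) = 0.842, giving δ = 2.486.
δ = d·√n ⇒ n = (δ/d)² = (2.486 / 1.08)² = 5.30.
Rounding up, n = 6.

n = 6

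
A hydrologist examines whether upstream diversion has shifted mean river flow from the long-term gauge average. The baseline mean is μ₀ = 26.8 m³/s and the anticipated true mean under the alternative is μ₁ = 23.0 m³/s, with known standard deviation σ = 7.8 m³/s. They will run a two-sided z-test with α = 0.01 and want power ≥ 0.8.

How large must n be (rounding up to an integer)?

n = 50

Standardized effect: d = |μ₁ − μ₀| / σ = |23.0 − 26.8| / 7.8 = 0.4872
For power 0.8 need Φ(δ − z_{0.005}) = 0.8, so δ = z_{0.005} + z_{0.20} = 2.576 + 0.842 = 3.417.
(The Φ(−δ − z_{α/2}) term is vanishingly small for δ > 0 and is dropped in the standard sample-size formula.)
δ = d·√n ⇒ n = (δ/d)² = (3.417 / 0.4872)² = 49.21.
Round up to the next whole unit.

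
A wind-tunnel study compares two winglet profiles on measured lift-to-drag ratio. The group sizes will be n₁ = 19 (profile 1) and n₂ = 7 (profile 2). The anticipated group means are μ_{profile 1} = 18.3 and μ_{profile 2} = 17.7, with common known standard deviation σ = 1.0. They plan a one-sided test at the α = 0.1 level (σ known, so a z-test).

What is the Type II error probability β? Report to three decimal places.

β ≈ 0.470

Standardized effect: d = |μ_{profile 1} − μ_{profile 2}| / σ = |18.3 − 17.7| / 1.0 = 0.6000
Noncentrality parameter: δ = d / √(1/n₁ + 1/n₂) = 0.6000 / √(1/19 + 1/7) = 1.3570
One-sided α = 0.1 → critical value z_{0.1} = 1.282.
Power = P(Z > 1.282 − δ) = Φ(0.075) = 0.5301.
Type II error: β = 1 − power = 1 − 0.5301 = 0.4699.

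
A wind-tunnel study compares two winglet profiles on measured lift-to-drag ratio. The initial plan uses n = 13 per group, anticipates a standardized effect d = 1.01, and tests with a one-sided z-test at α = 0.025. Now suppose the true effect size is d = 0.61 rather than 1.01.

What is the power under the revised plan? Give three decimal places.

With d = 0.61: δ = d·√(n/2) = 0.61 × √(13/2) = 1.5552. Critical value z_{0.025} = 1.960.
Revised power = Φ(δ − 1.960) = Φ(-0.405) = 0.3428.

Power ≈ 0.343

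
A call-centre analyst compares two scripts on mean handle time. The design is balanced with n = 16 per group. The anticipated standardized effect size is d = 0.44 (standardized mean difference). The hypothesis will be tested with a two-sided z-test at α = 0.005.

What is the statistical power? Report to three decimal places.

Power ≈ 0.059

Noncentrality parameter: δ = d·√(n/2) = 0.44 × √(16/2) = 1.2445
Two-sided α = 0.005 → critical value z_{0.0025} = 2.807.
Power = Φ(δ − 2.807) + Φ(−δ − 2.807) = Φ(-1.563) + Φ(-4.052) = 0.0591 + 0.0000 = 0.0591.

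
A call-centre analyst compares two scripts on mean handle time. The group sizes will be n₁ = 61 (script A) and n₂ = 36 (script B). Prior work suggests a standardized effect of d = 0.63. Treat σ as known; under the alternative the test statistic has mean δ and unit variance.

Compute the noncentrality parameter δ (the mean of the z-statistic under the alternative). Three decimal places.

δ ≈ 2.998

δ = d / √(1/n₁ + 1/n₂) = 0.63 / √(1/61 + 1/36) = 2.9976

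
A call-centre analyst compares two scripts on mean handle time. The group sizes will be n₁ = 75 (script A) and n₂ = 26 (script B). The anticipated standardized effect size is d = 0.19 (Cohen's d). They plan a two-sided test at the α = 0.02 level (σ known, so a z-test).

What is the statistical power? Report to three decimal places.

Noncentrality parameter: δ = d / √(1/n₁ + 1/n₂) = 0.19 / √(1/75 + 1/26) = 0.8349
Critical value for a two-sided test at α = 0.02: z_{α/2} = 2.326.
Power = Φ(δ − 2.326) + Φ(−δ − 2.326) = Φ(-1.491) + Φ(-3.161) = 0.0679 + 0.0008 = 0.0687.

Power ≈ 0.069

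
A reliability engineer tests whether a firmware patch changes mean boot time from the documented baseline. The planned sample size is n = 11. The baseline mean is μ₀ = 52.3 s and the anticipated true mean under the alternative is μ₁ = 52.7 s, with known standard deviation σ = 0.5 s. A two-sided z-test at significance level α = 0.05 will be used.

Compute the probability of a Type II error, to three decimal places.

Standardized effect: d = |μ₁ − μ₀| / σ = |52.7 − 52.3| / 0.5 = 0.8000
Noncentrality parameter: δ = d·√n = 0.8000 × √11 = 2.6533
Two-sided α = 0.05 → critical value z_{0.025} = 1.960.
Power = Φ(δ − 1.960) + Φ(−δ − 1.960) = Φ(0.693) + Φ(-4.613) = 0.7560 + 0.0000 = 0.7560.
Type II error: β = 1 − power = 1 − 0.7560 = 0.2440.

β ≈ 0.244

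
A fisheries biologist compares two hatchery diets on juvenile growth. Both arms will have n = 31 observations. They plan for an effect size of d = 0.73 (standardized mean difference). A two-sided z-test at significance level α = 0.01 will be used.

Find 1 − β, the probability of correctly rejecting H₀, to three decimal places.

Power ≈ 0.617

Noncentrality parameter: δ = d·√(n/2) = 0.73 × √(31/2) = 2.8740
Two-sided α = 0.01 → critical value z_{0.005} = 2.576.
Power = Φ(δ − 2.576) + Φ(−δ − 2.576) = Φ(0.298) + Φ(-5.450) = 0.6172 + 0.0000 = 0.6172.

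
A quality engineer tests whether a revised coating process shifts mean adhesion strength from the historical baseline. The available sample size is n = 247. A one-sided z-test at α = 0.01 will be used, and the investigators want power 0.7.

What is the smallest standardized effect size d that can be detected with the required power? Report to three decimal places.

Need Φ(δ − 2.326) = 0.7, so δ = 2.326 + 0.524 = 2.851.
δ = d·√n ⇒ d = δ/√n = 2.851/√247 = 0.1814.

d ≈ 0.181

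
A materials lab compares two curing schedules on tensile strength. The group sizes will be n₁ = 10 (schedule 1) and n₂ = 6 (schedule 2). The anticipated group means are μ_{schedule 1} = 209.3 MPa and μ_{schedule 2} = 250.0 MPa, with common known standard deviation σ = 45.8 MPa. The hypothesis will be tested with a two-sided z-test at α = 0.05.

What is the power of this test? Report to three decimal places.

Standardized effect: d = |μ_{schedule 1} − μ_{schedule 2}| / σ = |209.3 − 250.0| / 45.8 = 0.8886
Noncentrality parameter: δ = d / √(1/n₁ + 1/n₂) = 0.8886 / √(1/10 + 1/6) = 1.7209
Two-sided α = 0.05 → critical value z_{0.025} = 1.960.
Power = Φ(δ − 1.960) + Φ(−δ − 1.960) = Φ(-0.239) + Φ(-3.681) = 0.4055 + 0.0001 = 0.4056.

Power ≈ 0.406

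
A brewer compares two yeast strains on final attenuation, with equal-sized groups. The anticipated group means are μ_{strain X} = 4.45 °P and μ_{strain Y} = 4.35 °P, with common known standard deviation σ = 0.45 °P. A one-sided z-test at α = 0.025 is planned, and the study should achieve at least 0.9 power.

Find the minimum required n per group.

n = 426 per group

Standardized effect: d = |μ_{strain X} − μ_{strain Y}| / σ = |4.45 − 4.35| / 0.45 = 0.2222
Set Φ(δ − 1.960) = 0.9; then δ − 1.960 = Φ⁻¹(0.9) = 1.282, giving δ = 3.242.
δ = d·√(n/2) ⇒ n = 2(δ/d)² = 2 × (3.242 / 0.2222)² = 425.55.
Rounding up, n = 426 per group.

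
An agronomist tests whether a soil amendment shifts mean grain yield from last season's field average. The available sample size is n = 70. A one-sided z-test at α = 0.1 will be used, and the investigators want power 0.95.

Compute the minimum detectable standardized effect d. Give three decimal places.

Need Φ(δ − 1.282) = 0.95, so δ = 1.282 + 1.645 = 2.926.
δ = d·√n ⇒ d = δ/√n = 2.926/√70 = 0.3498.

d ≈ 0.350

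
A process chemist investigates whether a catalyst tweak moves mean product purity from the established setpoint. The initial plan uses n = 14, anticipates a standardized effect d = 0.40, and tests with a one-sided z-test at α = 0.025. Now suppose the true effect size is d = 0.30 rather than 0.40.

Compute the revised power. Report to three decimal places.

With d = 0.30: δ = d·√n = 0.30 × √14 = 1.1225. Critical value z_{0.025} = 1.960.
Revised power = P(Z > 1.960 − δ) = Φ(-0.837) = 0.2012.

Power ≈ 0.201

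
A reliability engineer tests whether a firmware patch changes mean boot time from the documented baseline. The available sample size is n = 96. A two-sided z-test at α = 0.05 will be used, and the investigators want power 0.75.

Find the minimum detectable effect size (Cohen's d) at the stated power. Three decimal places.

d ≈ 0.269

Need Φ(δ − 1.960) = 0.75, so δ = 1.960 + 0.674 = 2.634.
(The second rejection-region term Φ(−δ − z_{α/2}) is negligible and dropped.)
δ = d·√n ⇒ d = δ/√n = 2.634/√96 = 0.2689.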